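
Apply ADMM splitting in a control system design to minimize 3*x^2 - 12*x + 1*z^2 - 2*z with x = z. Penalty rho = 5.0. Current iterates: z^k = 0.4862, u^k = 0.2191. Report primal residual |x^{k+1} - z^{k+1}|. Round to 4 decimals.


ADMM iteration with rho = 5.0, z^k = 0.4862, u^k = 0.2191
Step 1: x-update.
Minimize 3*x^2 - 12*x + (5.0/2)*(x - 0.4862 + 0.2191)^2
FOC: (2*3 + 5.0)*x = 12 + 5.0*(0.4862 - 0.2191)
x^{k+1} = 1.2123
Step 2: z-update.
Minimize 1*z^2 - 2*z + (5.0/2)*(1.2123 - z + 0.2191)^2
FOC: (2*1 + 5.0)*z = 2 + 5.0*(1.2123 + 0.2191)
z^{k+1} = 1.3082
Step 3: u-update.
u^{k+1} = 0.2191 + 1.2123 - 1.3082 = 0.1233
Step 4: Primal residual = |1.2123 - 1.3082| = 0.0958


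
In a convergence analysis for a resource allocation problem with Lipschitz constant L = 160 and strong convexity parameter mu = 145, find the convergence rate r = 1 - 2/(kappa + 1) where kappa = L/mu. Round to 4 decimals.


Step 1: Compute the condition number.
kappa = L/mu = 160/145 = 1.1034
Step 2: Compute the convergence rate.
r = 1 - 2/(kappa + 1) = 1 - 2*mu/(L + mu) = (L - mu)/(L + mu) = 15/305 = 0.0492


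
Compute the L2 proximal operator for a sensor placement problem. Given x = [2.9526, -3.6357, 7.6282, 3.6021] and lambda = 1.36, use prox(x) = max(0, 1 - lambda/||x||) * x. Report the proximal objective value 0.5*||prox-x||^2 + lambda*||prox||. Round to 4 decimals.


Step 1: Compute ||x||.
||x|| = 9.6489
Step 2: Compute scaling factor.
scale = max(0, 1 - 1.36/9.6489) = 0.8591
Step 3: prox(x) = [2.5364, -3.1233, 6.553, 3.0944]
||prox(x)|| = 8.2889
Step 4: Proximal objective.
0.5*||prox-x||^2 = 0.9248
lambda*||prox|| = 11.2729
Total = 12.1977


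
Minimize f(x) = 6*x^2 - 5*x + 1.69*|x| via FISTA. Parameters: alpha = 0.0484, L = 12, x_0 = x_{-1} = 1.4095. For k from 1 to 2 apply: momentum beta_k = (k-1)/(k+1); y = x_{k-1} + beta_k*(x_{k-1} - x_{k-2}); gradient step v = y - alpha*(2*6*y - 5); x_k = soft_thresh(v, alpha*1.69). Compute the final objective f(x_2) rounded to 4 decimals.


FISTA on f(x) = 6*x^2 - 5*x + 1.69*|x|
L = 12, alpha = 0.0484
Iteration 1: beta = 0.0, y = 1.4095 + 0.0*(1.4095 - 1.4095) = 1.4095
  grad(y) = 11.914, v = y - alpha*grad = 0.8329
  prox(v) = soft_thresh(0.8329, 0.0818) = 0.7511
Iteration 2: beta = 0.3333, y = 0.7511 + 0.3333*(0.7511 - 1.4095) = 0.5316
  grad(y) = 1.3791, v = y - alpha*grad = 0.4648
  prox(v) = soft_thresh(0.4648, 0.0818) = 0.383
f(x_2) = 6*0.383^2 - 5*0.383 + 1.69*|0.383| = -0.3875


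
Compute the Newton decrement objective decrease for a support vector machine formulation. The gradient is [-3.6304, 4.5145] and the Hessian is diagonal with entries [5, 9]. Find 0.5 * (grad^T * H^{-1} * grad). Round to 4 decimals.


Step 1: H is diagonal, so H^(-1) * g = [-0.7261, 0.5016].
Step 2: g^T H^(-1) g = sum_i g_i^2 / H_ii
  = (-3.6304)^2/5 + (4.5145)^2/9
  = 2.636 + 2.2645 = 4.9005
Step 3: Objective decrease = 0.5 * g^T H^(-1) g = 2.4502


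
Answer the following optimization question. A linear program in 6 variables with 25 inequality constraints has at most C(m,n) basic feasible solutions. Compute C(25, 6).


Each vertex corresponds to some choice of n active constraints out of m, so the number of vertices is at most C(m, n) = m! / (n!(m-n)!).
m = 25, n = 6
Numerator: 25 * 24 * 23 * 22 * 21 * 20
Denominator: 6! = 720
C(25, 6) = 177100


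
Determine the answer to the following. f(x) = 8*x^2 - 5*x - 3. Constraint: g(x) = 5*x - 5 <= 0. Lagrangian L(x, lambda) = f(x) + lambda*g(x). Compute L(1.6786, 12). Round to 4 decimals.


Step 1: Evaluate f(x).
f(1.6786) = 8*1.6786^2 - 5*1.6786 - 3 = 11.1486
Step 2: Evaluate g(x).
g(1.6786) = 5*1.6786 - 5 = 3.393
Step 3: Compute Lagrangian.
L = 11.1486 + 12*3.393 = 51.8646


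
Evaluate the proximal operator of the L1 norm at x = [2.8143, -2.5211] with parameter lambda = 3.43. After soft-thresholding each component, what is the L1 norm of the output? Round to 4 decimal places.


Soft-thresholding with lambda = 3.43:
prox(2.8143) = sign(2.8143)*max(|2.8143| - 3.43, 0) = 0.0
prox(-2.5211) = sign(-2.5211)*max(|-2.5211| - 3.43, 0) = 0.0
prox(x) = [0.0, 0.0]
||prox(x)||_1 = 0.0 + 0.0 = 0.0


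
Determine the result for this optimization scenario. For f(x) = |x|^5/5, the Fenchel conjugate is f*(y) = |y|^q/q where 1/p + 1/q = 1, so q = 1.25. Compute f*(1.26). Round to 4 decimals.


The conjugate exponent q satisfies 1/p + 1/q = 1.
p = 5, so q = 5/(5 - 1) = 1.25
|y|^q = 1.26^1.25 = 1.3349
f*(1.26) = 1.3349 / 1.25 = 1.068


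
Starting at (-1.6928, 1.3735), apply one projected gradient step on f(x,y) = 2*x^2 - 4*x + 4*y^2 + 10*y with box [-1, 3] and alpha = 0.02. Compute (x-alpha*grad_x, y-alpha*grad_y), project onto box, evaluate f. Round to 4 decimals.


Step 1: Compute gradient at (-1.6928, 1.3735).
grad_x = 2*2*-1.6928 - 4 = -10.7712
grad_y = 2*4*1.3735 + 10 = 20.988
Step 2: Gradient step.
x_raw = -1.6928 - 0.02*-10.7712 = -1.4774
y_raw = 1.3735 - 0.02*20.988 = 0.9537
Step 3: Project onto [-1, 3].
x_proj = clip(-1.4774) = -1.0
y_proj = clip(0.9537) = 0.9537
Step 4: Evaluate f.
f(-1.0, 0.9537) = 19.1759


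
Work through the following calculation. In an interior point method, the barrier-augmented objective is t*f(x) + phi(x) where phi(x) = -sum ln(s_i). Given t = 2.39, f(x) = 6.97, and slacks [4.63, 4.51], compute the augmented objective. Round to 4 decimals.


Step 1: Compute log-barrier.
ln values: [1.5326, 1.5063]
phi = -(1.5326 + 1.5063) = -3.0389
Step 2: Compute augmented objective.
t*f(x) = 2.39*6.97 = 16.6583
Total = 16.6583 - 3.0389 = 13.6194


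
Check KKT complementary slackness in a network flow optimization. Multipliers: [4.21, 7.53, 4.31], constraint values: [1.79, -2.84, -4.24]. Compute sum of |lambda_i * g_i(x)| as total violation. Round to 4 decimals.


KKT complementary slackness check:
lambda_1 * g_1 = 4.21 * 1.79 = 7.5359
lambda_2 * g_2 = 7.53 * -2.84 = -21.3852
lambda_3 * g_3 = 4.31 * -4.24 = -18.2744
Total violation = 7.5359 + 21.3852 + 18.2744 = 47.1955


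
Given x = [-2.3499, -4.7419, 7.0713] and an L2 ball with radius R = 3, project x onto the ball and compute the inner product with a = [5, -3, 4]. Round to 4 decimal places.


Step 1: Compute ||x|| (intermediates to 6 decimals).
||x|| = sqrt((-2.3499)^2 + (-4.7419)^2 + 7.0713^2) = 8.83238
Step 2: Project.
Since ||x|| > R, scale = R/||x|| = 3/8.83238 = 0.339659, proj(x) = scale * x
proj(x) = [-0.798165, -1.610629, 2.401831]
Step 3: Dot product.
a^T * proj(x) = 5*(-0.798165) - 3*(-1.610629) + 4*2.401831 = 10.4484


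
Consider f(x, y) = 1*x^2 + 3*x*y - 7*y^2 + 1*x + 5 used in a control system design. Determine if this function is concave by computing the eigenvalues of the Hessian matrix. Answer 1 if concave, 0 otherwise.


The Hessian of f(x,y) = 1*x^2 + 3*x*y - 7*y^2 + 1*x + 5 is:
H = [[2, 3], [3, -14]]
Trace = 2 - 14 = -12
Determinant = 2*-14 - (3)^2 = -37
Discriminant = (-12)^2 - 4*-37 = 292.0
Eigenvalues: lambda_1 = -14.544, lambda_2 = 2.544
The function is not concave.

0


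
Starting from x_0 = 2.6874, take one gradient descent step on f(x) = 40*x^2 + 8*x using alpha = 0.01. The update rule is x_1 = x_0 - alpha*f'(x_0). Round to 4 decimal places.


We compute the gradient at x_0 and apply the update.
f'(x) = 80*x + 8
f'(2.6874) = 80*2.6874 + 8 = 222.992
x_1 = 2.6874 - 0.01*222.992 = 0.4575


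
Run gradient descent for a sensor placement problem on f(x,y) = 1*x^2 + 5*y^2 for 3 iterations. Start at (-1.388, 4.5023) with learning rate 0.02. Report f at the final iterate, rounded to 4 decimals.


Gradient descent on f(x,y) = 1*x^2 + 5*y^2.
Starting point: (-1.388, 4.5023), alpha = 0.02
Step 1: grad_x = 2*1*-1.388 = -2.776, grad_y = 2*5*4.5023 = 45.023
  x_1 = -1.388 - 0.02*-2.776 = -1.3325
  y_1 = 4.5023 - 0.02*45.023 = 3.6018
Step 2: grad_x = 2*1*-1.3325 = -2.665, grad_y = 2*5*3.6018 = 36.0184
  x_2 = -1.3325 - 0.02*-2.665 = -1.2792
  y_2 = 3.6018 - 0.02*36.0184 = 2.8815
Step 3: grad_x = 2*1*-1.2792 = -2.5584, grad_y = 2*5*2.8815 = 28.8147
  x_3 = -1.2792 - 0.02*-2.5584 = -1.228
  y_3 = 2.8815 - 0.02*28.8147 = 2.3052
f(-1.228, 2.3052) = 1*(-1.228)^2 + 5*2.3052^2 = 28.0772


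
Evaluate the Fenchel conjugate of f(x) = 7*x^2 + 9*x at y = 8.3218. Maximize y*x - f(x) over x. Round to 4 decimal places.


f*(y) = sup_x {y*x - a*x^2 - b*x} = sup_x {(y-b)*x - a*x^2}
FOC: (y - b) - 2a*x = 0 => x* = (y - b)/(2a)
x* = (8.3218 - 9)/(2*7) = -0.0484
f*(8.3218) = (y-b)^2/(4a) = (8.3218 - 9)^2/(4*7)
= 0.46/28 = 0.0164


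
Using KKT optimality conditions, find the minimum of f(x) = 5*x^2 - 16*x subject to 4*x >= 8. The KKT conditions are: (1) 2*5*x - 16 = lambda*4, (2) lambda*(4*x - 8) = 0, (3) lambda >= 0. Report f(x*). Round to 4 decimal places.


Step 1: Try lambda = 0 (constraint inactive).
x_unc = 16/(2*5) = 1.6
Check: 4*1.6 = 6.4 < 8 -- violated!
Step 2: Constraint must be active: 4*x = 8
x* = 8/4 = 2.0
lambda = (2*5*2.0 - 16)/4 = 1.0
Step 3: Compute optimal value.
f(x*) = 5*2.0^2 - 16*2.0 = -12.0


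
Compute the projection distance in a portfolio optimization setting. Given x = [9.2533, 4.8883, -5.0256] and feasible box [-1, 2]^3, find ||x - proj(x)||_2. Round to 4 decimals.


Project each component onto [-1, 2].
clip(9.2533) = 2.0, clip(4.8883) = 2.0, clip(-5.0256) = -1.0
Projection = [2.0, 2.0, -1.0]
Squared diffs: [52.6104, 8.3423, 16.2055]
Distance = sqrt(77.1582) = 8.784


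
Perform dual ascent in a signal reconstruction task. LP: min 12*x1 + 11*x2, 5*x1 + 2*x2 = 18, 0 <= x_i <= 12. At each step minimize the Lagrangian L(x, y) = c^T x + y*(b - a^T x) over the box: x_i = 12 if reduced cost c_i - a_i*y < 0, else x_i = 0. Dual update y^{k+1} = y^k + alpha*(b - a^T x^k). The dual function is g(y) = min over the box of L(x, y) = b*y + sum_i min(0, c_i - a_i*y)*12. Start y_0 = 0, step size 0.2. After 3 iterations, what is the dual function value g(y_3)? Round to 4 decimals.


Dual ascent for LP: min 12*x1 + 11*x2, 5*x1 + 2*x2 = 18, 0 <= x_i <= 12
Step 1: y^k = 0.0, reduced costs: (12.0, 11.0)
  x^k = (0.0, 0.0), subgradient = b - a^T x = 18.0
  y^{k+1} = 0.0 + 0.2*18.0 = 3.6
Step 2: y^k = 3.6, reduced costs: (-6.0, 3.8)
  x^k = (12.0, 0.0), subgradient = b - a^T x = -42.0
  y^{k+1} = 3.6 + 0.2*-42.0 = -4.8
Step 3: y^k = -4.8, reduced costs: (36.0, 20.6)
  x^k = (0.0, 0.0), subgradient = b - a^T x = 18.0
  y^{k+1} = -4.8 + 0.2*18.0 = -1.2
Dual objective at y_3 = -1.2: reduced costs (18.0, 13.4), box minimizer x = (0.0, 0.0)
g(y_3) = b*y + (c1 - a1*y)*x1 + (c2 - a2*y)*x2 = 18*(-1.2) + 18.0*0.0 + 13.4*0.0 = -21.6 + 0.0 + 0.0 = -21.6


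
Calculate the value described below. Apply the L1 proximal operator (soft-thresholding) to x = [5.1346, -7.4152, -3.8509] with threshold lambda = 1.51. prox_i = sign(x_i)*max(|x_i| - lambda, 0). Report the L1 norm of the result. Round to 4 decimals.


Soft-thresholding with lambda = 1.51:
prox(5.1346) = sign(5.1346)*max(|5.1346| - 1.51, 0) = 3.6246
prox(-7.4152) = sign(-7.4152)*max(|-7.4152| - 1.51, 0) = -5.9052
prox(-3.8509) = sign(-3.8509)*max(|-3.8509| - 1.51, 0) = -2.3409
prox(x) = [3.6246, -5.9052, -2.3409]
||prox(x)||_1 = 3.6246 + 5.9052 + 2.3409 = 11.8707


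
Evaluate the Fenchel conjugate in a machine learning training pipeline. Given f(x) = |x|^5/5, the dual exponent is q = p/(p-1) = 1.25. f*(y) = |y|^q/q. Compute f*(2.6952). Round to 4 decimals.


The conjugate exponent q satisfies 1/p + 1/q = 1.
p = 5, so q = 5/(5 - 1) = 1.25
|y|^q = 2.6952^1.25 = 3.4533
f*(2.6952) = 3.4533 / 1.25 = 2.7627


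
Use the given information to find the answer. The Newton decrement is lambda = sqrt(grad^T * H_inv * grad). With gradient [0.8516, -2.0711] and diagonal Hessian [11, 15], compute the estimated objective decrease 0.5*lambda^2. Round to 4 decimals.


Step 1: H is diagonal, so H^(-1) * g = [0.0774, -0.1381].
Step 2: g^T H^(-1) g = sum_i g_i^2 / H_ii
  = (0.8516)^2/11 + (-2.0711)^2/15
  = 0.0659 + 0.286 = 0.3519
Step 3: Objective decrease = 0.5 * g^T H^(-1) g = 0.1759


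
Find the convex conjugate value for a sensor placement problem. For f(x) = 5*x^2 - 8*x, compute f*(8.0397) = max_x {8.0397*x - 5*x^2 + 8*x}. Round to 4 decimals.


f*(y) = sup_x {y*x - a*x^2 - b*x} = sup_x {(y-b)*x - a*x^2}
FOC: (y - b) - 2a*x = 0 => x* = (y - b)/(2a)
x* = (8.0397 + 8)/(2*5) = 1.604
f*(8.0397) = (y-b)^2/(4a) = (8.0397 + 8)^2/(4*5)
= 257.272/20 = 12.8636


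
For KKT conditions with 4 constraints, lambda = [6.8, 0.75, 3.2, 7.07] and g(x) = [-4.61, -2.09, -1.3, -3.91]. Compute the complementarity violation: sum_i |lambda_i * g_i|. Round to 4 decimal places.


KKT complementary slackness check:
lambda_1 * g_1 = 6.8 * -4.61 = -31.348
lambda_2 * g_2 = 0.75 * -2.09 = -1.5675
lambda_3 * g_3 = 3.2 * -1.3 = -4.16
lambda_4 * g_4 = 7.07 * -3.91 = -27.6437
Total violation = 31.348 + 1.5675 + 4.16 + 27.6437 = 64.7192


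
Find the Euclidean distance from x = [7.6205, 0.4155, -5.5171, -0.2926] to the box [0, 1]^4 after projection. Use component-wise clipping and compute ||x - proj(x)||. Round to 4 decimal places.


Project each component onto [0, 1].
clip(7.6205) = 1.0, clip(0.4155) = 0.4155, clip(-5.5171) = 0.0, clip(-0.2926) = 0.0
Projection = [1.0, 0.4155, 0.0, 0.0]
Squared diffs: [43.831, 0.0, 30.4384, 0.0856]
Distance = sqrt(74.355) = 8.6229


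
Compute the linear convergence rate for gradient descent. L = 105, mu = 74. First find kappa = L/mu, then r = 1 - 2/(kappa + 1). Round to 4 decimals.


Step 1: Compute the condition number.
kappa = L/mu = 105/74 = 1.4189
Step 2: Compute the convergence rate.
r = 1 - 2/(kappa + 1) = 1 - 2*mu/(L + mu) = (L - mu)/(L + mu) = 31/179 = 0.1732


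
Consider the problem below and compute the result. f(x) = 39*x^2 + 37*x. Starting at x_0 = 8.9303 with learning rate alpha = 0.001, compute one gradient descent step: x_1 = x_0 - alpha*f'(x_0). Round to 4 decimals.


We compute the gradient at x_0 and apply the update.
f'(x) = 78*x + 37
f'(8.9303) = 78*8.9303 + 37 = 733.5634
x_1 = 8.9303 - 0.001*733.5634 = 8.1967


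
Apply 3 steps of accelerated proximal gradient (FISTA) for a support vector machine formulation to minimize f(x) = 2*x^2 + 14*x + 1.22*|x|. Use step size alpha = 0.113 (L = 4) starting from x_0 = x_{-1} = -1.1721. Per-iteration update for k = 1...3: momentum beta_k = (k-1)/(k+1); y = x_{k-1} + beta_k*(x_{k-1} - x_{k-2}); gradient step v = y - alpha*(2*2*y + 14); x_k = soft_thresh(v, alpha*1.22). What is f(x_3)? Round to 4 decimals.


FISTA on f(x) = 2*x^2 + 14*x + 1.22*|x|
L = 4, alpha = 0.113
Iteration 1: beta = 0.0, y = -1.1721 + 0.0*(-1.1721 + 1.1721) = -1.1721
  grad(y) = 9.3116, v = y - alpha*grad = -2.2243
  prox(v) = soft_thresh(-2.2243, 0.1379) = -2.0865
Iteration 2: beta = 0.3333, y = -2.0865 + 0.3333*(-2.0865 + 1.1721) = -2.3912
  grad(y) = 4.4351, v = y - alpha*grad = -2.8924
  prox(v) = soft_thresh(-2.8924, 0.1379) = -2.7545
Iteration 3: beta = 0.5, y = -2.7545 + 0.5*(-2.7545 + 2.0865) = -3.0886
  grad(y) = 1.6457, v = y - alpha*grad = -3.2745
  prox(v) = soft_thresh(-3.2745, 0.1379) = -3.1367
f(x_3) = 2*(-3.1367)^2 + 14*(-3.1367) + 1.22*|-3.1367| = -20.4092


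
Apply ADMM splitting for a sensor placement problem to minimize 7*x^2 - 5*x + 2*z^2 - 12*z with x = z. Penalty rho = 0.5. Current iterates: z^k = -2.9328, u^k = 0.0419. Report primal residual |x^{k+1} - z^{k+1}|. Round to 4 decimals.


ADMM iteration with rho = 0.5, z^k = -2.9328, u^k = 0.0419
Step 1: x-update.
Minimize 7*x^2 - 5*x + (0.5/2)*(x + 2.9328 + 0.0419)^2
FOC: (2*7 + 0.5)*x = 5 + 0.5*(-2.9328 - 0.0419)
x^{k+1} = 0.2423
Step 2: z-update.
Minimize 2*z^2 - 12*z + (0.5/2)*(0.2423 - z + 0.0419)^2
FOC: (2*2 + 0.5)*z = 12 + 0.5*(0.2423 + 0.0419)
z^{k+1} = 2.6982
Step 3: u-update.
u^{k+1} = 0.0419 + 0.2423 - 2.6982 = -2.4141
Step 4: Primal residual = |0.2423 - 2.6982| = 2.456


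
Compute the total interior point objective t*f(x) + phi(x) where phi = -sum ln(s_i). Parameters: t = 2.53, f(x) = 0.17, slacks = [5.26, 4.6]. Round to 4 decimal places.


Step 1: Compute log-barrier.
ln values: [1.6601, 1.5261]
phi = -(1.6601 + 1.5261) = -3.1862
Step 2: Compute augmented objective.
t*f(x) = 2.53*0.17 = 0.4301
Total = 0.4301 - 3.1862 = -2.7561


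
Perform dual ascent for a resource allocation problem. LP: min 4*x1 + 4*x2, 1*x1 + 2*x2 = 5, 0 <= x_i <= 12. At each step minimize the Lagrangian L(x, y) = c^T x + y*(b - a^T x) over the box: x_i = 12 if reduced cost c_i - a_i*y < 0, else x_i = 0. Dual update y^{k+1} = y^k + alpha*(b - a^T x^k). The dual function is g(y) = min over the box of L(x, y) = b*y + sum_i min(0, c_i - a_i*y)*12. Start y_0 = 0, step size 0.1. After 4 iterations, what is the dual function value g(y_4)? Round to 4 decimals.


Dual ascent for LP: min 4*x1 + 4*x2, 1*x1 + 2*x2 = 5, 0 <= x_i <= 12
Step 1: y^k = 0.0, reduced costs: (4.0, 4.0)
  x^k = (0.0, 0.0), subgradient = b - a^T x = 5.0
  y^{k+1} = 0.0 + 0.1*5.0 = 0.5
Step 2: y^k = 0.5, reduced costs: (3.5, 3.0)
  x^k = (0.0, 0.0), subgradient = b - a^T x = 5.0
  y^{k+1} = 0.5 + 0.1*5.0 = 1.0
Step 3: y^k = 1.0, reduced costs: (3.0, 2.0)
  x^k = (0.0, 0.0), subgradient = b - a^T x = 5.0
  y^{k+1} = 1.0 + 0.1*5.0 = 1.5
Step 4: y^k = 1.5, reduced costs: (2.5, 1.0)
  x^k = (0.0, 0.0), subgradient = b - a^T x = 5.0
  y^{k+1} = 1.5 + 0.1*5.0 = 2.0
Dual objective at y_4 = 2.0: reduced costs (2.0, 0.0), box minimizer x = (0.0, 0.0)
g(y_4) = b*y + (c1 - a1*y)*x1 + (c2 - a2*y)*x2 = 5*2.0 + 2.0*0.0 + 0.0*0.0 = 10.0 + 0.0 + 0.0 = 10.0


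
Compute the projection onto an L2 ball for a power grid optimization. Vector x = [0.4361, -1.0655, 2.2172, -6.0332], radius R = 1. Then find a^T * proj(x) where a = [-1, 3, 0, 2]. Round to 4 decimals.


Step 1: Compute ||x|| (intermediates to 6 decimals).
||x|| = sqrt(0.4361^2 + (-1.0655)^2 + 2.2172^2 + (-6.0332)^2) = 6.530004
Step 2: Project.
Since ||x|| > R, scale = R/||x|| = 1/6.530004 = 0.153139, proj(x) = scale * x
proj(x) = [0.066784, -0.16317, 0.33954, -0.923918]
Step 3: Dot product.
a^T * proj(x) = -1*0.066784 + 3*(-0.16317) + 0*0.33954 + 2*(-0.923918) = -2.4041


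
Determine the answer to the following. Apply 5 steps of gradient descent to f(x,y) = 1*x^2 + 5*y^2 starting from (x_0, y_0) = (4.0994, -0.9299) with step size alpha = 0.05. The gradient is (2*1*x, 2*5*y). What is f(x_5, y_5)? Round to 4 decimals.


Gradient descent on f(x,y) = 1*x^2 + 5*y^2.
Starting point: (4.0994, -0.9299), alpha = 0.05
Step 1: grad_x = 2*1*4.0994 = 8.1988, grad_y = 2*5*-0.9299 = -9.299
  x_1 = 4.0994 - 0.05*8.1988 = 3.6895
  y_1 = -0.9299 - 0.05*-9.299 = -0.465
Step 2: grad_x = 2*1*3.6895 = 7.3789, grad_y = 2*5*-0.465 = -4.6495
  x_2 = 3.6895 - 0.05*7.3789 = 3.3205
  y_2 = -0.465 - 0.05*-4.6495 = -0.2325
Step 3: grad_x = 2*1*3.3205 = 6.641, grad_y = 2*5*-0.2325 = -2.3248
  x_3 = 3.3205 - 0.05*6.641 = 2.9885
  y_3 = -0.2325 - 0.05*-2.3248 = -0.1162
Step 4: grad_x = 2*1*2.9885 = 5.9769, grad_y = 2*5*-0.1162 = -1.1624
  x_4 = 2.9885 - 0.05*5.9769 = 2.6896
  y_4 = -0.1162 - 0.05*-1.1624 = -0.0581
Step 5: grad_x = 2*1*2.6896 = 5.3792, grad_y = 2*5*-0.0581 = -0.5812
  x_5 = 2.6896 - 0.05*5.3792 = 2.4207
  y_5 = -0.0581 - 0.05*-0.5812 = -0.0291
f(2.4207, -0.0291) = 1*2.4207^2 + 5*(-0.0291)^2 = 5.8638


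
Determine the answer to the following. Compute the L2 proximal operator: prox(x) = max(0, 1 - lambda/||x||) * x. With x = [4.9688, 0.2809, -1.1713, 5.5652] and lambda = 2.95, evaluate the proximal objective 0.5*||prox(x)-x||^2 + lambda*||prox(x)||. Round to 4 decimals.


Step 1: Compute ||x||.
||x|| = 7.5572
Step 2: Compute scaling factor.
scale = max(0, 1 - 2.95/7.5572) = 0.6096
Step 3: prox(x) = [3.0292, 0.1712, -0.7141, 3.3928]
||prox(x)|| = 4.6072
Step 4: Proximal objective.
0.5*||prox-x||^2 = 4.3513
lambda*||prox|| = 13.5912
Total = 17.9425


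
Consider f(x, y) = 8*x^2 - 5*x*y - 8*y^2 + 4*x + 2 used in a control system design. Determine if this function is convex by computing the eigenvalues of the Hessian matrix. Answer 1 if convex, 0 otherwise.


The Hessian of f(x,y) = 8*x^2 - 5*x*y - 8*y^2 + 4*x + 2 is:
H = [[16, -5], [-5, -16]]
Trace = 16 - 16 = 0
Determinant = 16*-16 - (-5)^2 = -281
Discriminant = (0)^2 - 4*-281 = 1124.0
Eigenvalues: lambda_1 = -16.7631, lambda_2 = 16.7631
The function is not convex.

0


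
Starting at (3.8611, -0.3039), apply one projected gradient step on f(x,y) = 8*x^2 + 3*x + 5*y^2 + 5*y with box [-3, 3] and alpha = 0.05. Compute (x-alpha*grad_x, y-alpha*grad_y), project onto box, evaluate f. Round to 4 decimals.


Step 1: Compute gradient at (3.8611, -0.3039).
grad_x = 2*8*3.8611 + 3 = 64.7776
grad_y = 2*5*-0.3039 + 5 = 1.961
Step 2: Gradient step.
x_raw = 3.8611 - 0.05*64.7776 = 0.6222
y_raw = -0.3039 - 0.05*1.961 = -0.402
Step 3: Project onto [-3, 3].
x_proj = clip(0.6222) = 0.6222
y_proj = clip(-0.402) = -0.402
Step 4: Evaluate f.
f(0.6222, -0.402) = 3.762


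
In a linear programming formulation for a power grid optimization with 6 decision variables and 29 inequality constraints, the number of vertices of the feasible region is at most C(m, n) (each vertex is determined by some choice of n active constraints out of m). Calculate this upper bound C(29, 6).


Each vertex corresponds to some choice of n active constraints out of m, so the number of vertices is at most C(m, n) = m! / (n!(m-n)!).
m = 29, n = 6
Numerator: 29 * 28 * 27 * 26 * 25 * 24
Denominator: 6! = 720
C(29, 6) = 475020


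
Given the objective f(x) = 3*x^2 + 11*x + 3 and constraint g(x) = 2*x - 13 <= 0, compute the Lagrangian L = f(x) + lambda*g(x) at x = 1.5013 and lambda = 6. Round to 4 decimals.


Step 1: Evaluate f(x).
f(1.5013) = 3*1.5013^2 + 11*1.5013 + 3 = 26.276
Step 2: Evaluate g(x).
g(1.5013) = 2*1.5013 - 13 = -9.9974
Step 3: Compute Lagrangian.
L = 26.276 + 6*-9.9974 = -33.7084


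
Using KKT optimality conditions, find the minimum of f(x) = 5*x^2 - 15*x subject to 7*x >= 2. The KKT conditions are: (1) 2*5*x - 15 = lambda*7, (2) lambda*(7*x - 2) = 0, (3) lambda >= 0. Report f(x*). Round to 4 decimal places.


Step 1: Try lambda = 0 (constraint inactive).
Stationarity: 2*5*x - 15 = 0
x* = 15/(2*5) = 1.5
Check constraint: 7*1.5 = 10.5 >= 2 -- satisfied.
Step 2: Compute optimal value.
f(x*) = 5*1.5^2 - 15*1.5 = -11.25


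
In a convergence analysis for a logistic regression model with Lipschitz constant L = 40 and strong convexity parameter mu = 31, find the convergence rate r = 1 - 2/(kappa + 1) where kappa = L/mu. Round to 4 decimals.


Step 1: Compute the condition number.
kappa = L/mu = 40/31 = 1.2903
Step 2: Compute the convergence rate.
r = 1 - 2/(kappa + 1) = 1 - 2*mu/(L + mu) = (L - mu)/(L + mu) = 9/71 = 0.1268


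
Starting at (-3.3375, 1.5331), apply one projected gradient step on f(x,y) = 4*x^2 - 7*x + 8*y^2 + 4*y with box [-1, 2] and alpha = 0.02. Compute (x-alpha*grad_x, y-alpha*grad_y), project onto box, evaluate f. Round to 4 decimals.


Step 1: Compute gradient at (-3.3375, 1.5331).
grad_x = 2*4*-3.3375 - 7 = -33.7
grad_y = 2*8*1.5331 + 4 = 28.5296
Step 2: Gradient step.
x_raw = -3.3375 - 0.02*-33.7 = -2.6635
y_raw = 1.5331 - 0.02*28.5296 = 0.9625
Step 3: Project onto [-1, 2].
x_proj = clip(-2.6635) = -1.0
y_proj = clip(0.9625) = 0.9625
Step 4: Evaluate f.
f(-1.0, 0.9625) = 22.2614


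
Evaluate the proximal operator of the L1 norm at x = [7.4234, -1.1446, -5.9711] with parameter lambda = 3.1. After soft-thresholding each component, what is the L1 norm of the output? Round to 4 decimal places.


Soft-thresholding with lambda = 3.1:
prox(7.4234) = sign(7.4234)*max(|7.4234| - 3.1, 0) = 4.3234
prox(-1.1446) = sign(-1.1446)*max(|-1.1446| - 3.1, 0) = 0.0
prox(-5.9711) = sign(-5.9711)*max(|-5.9711| - 3.1, 0) = -2.8711
prox(x) = [4.3234, 0.0, -2.8711]
||prox(x)||_1 = 4.3234 + 0.0 + 2.8711 = 7.1945


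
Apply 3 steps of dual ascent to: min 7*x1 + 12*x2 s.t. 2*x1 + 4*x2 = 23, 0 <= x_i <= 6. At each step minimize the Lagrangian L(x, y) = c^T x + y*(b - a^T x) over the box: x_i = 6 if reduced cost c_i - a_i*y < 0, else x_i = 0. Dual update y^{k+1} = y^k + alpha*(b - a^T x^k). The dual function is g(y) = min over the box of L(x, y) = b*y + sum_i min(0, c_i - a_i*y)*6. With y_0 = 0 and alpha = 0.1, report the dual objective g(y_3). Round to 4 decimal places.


Dual ascent for LP: min 7*x1 + 12*x2, 2*x1 + 4*x2 = 23, 0 <= x_i <= 6
Step 1: y^k = 0.0, reduced costs: (7.0, 12.0)
  x^k = (0.0, 0.0), subgradient = b - a^T x = 23.0
  y^{k+1} = 0.0 + 0.1*23.0 = 2.3
Step 2: y^k = 2.3, reduced costs: (2.4, 2.8)
  x^k = (0.0, 0.0), subgradient = b - a^T x = 23.0
  y^{k+1} = 2.3 + 0.1*23.0 = 4.6
Step 3: y^k = 4.6, reduced costs: (-2.2, -6.4)
  x^k = (6.0, 6.0), subgradient = b - a^T x = -13.0
  y^{k+1} = 4.6 + 0.1*-13.0 = 3.3
Dual objective at y_3 = 3.3: reduced costs (0.4, -1.2), box minimizer x = (0.0, 6.0)
g(y_3) = b*y + (c1 - a1*y)*x1 + (c2 - a2*y)*x2 = 23*3.3 + 0.4*0.0 + (-1.2)*6.0 = 75.9 + 0.0 - 7.2 = 68.7


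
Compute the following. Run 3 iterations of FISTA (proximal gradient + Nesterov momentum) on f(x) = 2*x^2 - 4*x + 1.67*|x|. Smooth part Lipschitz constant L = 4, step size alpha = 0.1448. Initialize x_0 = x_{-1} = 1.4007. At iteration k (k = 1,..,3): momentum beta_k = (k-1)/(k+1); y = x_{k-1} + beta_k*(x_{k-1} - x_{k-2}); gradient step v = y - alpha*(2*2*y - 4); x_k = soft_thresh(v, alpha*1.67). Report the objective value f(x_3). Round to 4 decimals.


FISTA on f(x) = 2*x^2 - 4*x + 1.67*|x|
L = 4, alpha = 0.1448
Iteration 1: beta = 0.0, y = 1.4007 + 0.0*(1.4007 - 1.4007) = 1.4007
  grad(y) = 1.6028, v = y - alpha*grad = 1.1686
  prox(v) = soft_thresh(1.1686, 0.2418) = 0.9268
Iteration 2: beta = 0.3333, y = 0.9268 + 0.3333*(0.9268 - 1.4007) = 0.7688
  grad(y) = -0.9247, v = y - alpha*grad = 0.9027
  prox(v) = soft_thresh(0.9027, 0.2418) = 0.6609
Iteration 3: beta = 0.5, y = 0.6609 + 0.5*(0.6609 - 0.9268) = 0.528
  grad(y) = -1.8881, v = y - alpha*grad = 0.8014
  prox(v) = soft_thresh(0.8014, 0.2418) = 0.5596
f(x_3) = 2*0.5596^2 - 4*0.5596 + 1.67*|0.5596| = -0.6776


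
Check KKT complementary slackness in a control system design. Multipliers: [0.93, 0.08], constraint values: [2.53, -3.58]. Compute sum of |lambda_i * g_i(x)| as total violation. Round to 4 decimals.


KKT complementary slackness check:
lambda_1 * g_1 = 0.93 * 2.53 = 2.3529
lambda_2 * g_2 = 0.08 * -3.58 = -0.2864
Total violation = 2.3529 + 0.2864 = 2.6393


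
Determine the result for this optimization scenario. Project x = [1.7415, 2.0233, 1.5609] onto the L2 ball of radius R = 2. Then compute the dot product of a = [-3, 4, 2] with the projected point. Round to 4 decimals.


Step 1: Compute ||x|| (intermediates to 6 decimals).
||x|| = sqrt(1.7415^2 + 2.0233^2 + 1.5609^2) = 3.092406
Step 2: Project.
Since ||x|| > R, scale = R/||x|| = 2/3.092406 = 0.646746, proj(x) = scale * x
proj(x) = [1.126308, 1.308561, 1.009506]
Step 3: Dot product.
a^T * proj(x) = -3*1.126308 + 4*1.308561 + 2*1.009506 = 3.8743


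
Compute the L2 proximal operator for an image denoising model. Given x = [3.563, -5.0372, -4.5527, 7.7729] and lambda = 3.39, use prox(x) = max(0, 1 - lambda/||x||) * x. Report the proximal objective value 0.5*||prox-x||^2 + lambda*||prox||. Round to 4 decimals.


Step 1: Compute ||x||.
||x|| = 10.9185
Step 2: Compute scaling factor.
scale = max(0, 1 - 3.39/10.9185) = 0.6895
Step 3: prox(x) = [2.4568, -3.4732, -3.1392, 5.3596]
||prox(x)|| = 7.5285
Step 4: Proximal objective.
0.5*||prox-x||^2 = 5.7461
lambda*||prox|| = 25.5216
Total = 31.2676


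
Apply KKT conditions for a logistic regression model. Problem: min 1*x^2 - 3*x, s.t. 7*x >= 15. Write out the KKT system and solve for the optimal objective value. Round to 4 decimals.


Step 1: Try lambda = 0 (constraint inactive).
x_unc = 3/(2*1) = 1.5
Check: 7*1.5 = 10.5 < 15 -- violated!
Step 2: Constraint must be active: 7*x = 15
x* = 15/7 = 2.1429 (rounded; the exact value 15/7 is used below)
lambda = (2*1*(15/7) - 3)/7 = 0.1837
Step 3: Compute optimal value.
f(x*) = 1*(15/7)^2 - 3*(15/7) = -1.8367


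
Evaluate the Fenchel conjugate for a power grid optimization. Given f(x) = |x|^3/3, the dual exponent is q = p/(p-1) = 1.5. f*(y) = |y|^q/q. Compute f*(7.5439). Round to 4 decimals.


The conjugate exponent q satisfies 1/p + 1/q = 1.
p = 3, so q = 3/(3 - 1) = 1.5
|y|^q = 7.5439^1.5 = 20.7202
f*(7.5439) = 20.7202 / 1.5 = 13.8135


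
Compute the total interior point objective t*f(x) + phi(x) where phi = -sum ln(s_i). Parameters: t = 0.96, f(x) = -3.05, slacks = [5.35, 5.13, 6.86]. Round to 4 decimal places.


Step 1: Compute log-barrier.
ln values: [1.6771, 1.6351, 1.9257]
phi = -(1.6771 + 1.6351 + 1.9257) = -5.2379
Step 2: Compute augmented objective.
t*f(x) = 0.96*-3.05 = -2.928
Total = -2.928 - 5.2379 = -8.1659


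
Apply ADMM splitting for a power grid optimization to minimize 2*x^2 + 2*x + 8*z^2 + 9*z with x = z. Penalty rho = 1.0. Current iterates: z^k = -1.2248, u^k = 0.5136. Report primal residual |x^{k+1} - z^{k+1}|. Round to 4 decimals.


ADMM iteration with rho = 1.0, z^k = -1.2248, u^k = 0.5136
Step 1: x-update.
Minimize 2*x^2 + 2*x + (1.0/2)*(x + 1.2248 + 0.5136)^2
FOC: (2*2 + 1.0)*x = -2 + 1.0*(-1.2248 - 0.5136)
x^{k+1} = -0.7477
Step 2: z-update.
Minimize 8*z^2 + 9*z + (1.0/2)*(-0.7477 - z + 0.5136)^2
FOC: (2*8 + 1.0)*z = -9 + 1.0*(-0.7477 + 0.5136)
z^{k+1} = -0.5432
Step 3: u-update.
u^{k+1} = 0.5136 - 0.7477 + 0.5432 = 0.3091
Step 4: Primal residual = |-0.7477 + 0.5432| = 0.2045


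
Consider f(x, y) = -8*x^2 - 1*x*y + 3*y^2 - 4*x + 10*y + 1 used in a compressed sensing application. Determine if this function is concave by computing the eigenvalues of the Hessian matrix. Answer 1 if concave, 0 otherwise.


The Hessian of f(x,y) = -8*x^2 - 1*x*y + 3*y^2 - 4*x + 10*y + 1 is:
H = [[-16, -1], [-1, 6]]
Trace = -16 + 6 = -10
Determinant = -16*6 - (-1)^2 = -97
Discriminant = (-10)^2 - 4*-97 = 488.0
Eigenvalues: lambda_1 = -16.0454, lambda_2 = 6.0454
The function is not concave.

0


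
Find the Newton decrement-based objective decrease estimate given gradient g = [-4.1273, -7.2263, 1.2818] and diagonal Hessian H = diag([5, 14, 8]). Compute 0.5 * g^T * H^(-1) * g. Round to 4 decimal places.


Step 1: H is diagonal, so H^(-1) * g = [-0.8255, -0.5162, 0.1602].
Step 2: g^T H^(-1) g = sum_i g_i^2 / H_ii
  = (-4.1273)^2/5 + (-7.2263)^2/14 + (1.2818)^2/8
  = 3.4069 + 3.73 + 0.2054 = 7.3423
Step 3: Objective decrease = 0.5 * g^T H^(-1) g = 3.6711


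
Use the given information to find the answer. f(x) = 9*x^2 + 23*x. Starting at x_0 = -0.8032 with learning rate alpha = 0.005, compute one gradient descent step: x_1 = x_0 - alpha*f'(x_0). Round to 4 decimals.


We compute the gradient at x_0 and apply the update.
f'(x) = 18*x + 23
f'(-0.8032) = 18*-0.8032 + 23 = 8.5424
x_1 = -0.8032 - 0.005*8.5424 = -0.8459


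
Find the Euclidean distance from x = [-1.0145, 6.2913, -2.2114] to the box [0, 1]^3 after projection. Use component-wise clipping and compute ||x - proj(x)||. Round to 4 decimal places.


Project each component onto [0, 1].
clip(-1.0145) = 0.0, clip(6.2913) = 1.0, clip(-2.2114) = 0.0
Projection = [0.0, 1.0, 0.0]
Squared diffs: [1.0292, 27.9979, 4.8903]
Distance = sqrt(33.9174) = 5.8239


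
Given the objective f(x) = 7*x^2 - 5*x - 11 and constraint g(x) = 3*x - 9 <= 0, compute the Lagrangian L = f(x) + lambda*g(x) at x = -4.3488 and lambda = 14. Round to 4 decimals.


Step 1: Evaluate f(x).
f(-4.3488) = 7*(-4.3488)^2 - 5*(-4.3488) - 11 = 143.1284
Step 2: Evaluate g(x).
g(-4.3488) = 3*-4.3488 - 9 = -22.0464
Step 3: Compute Lagrangian.
L = 143.1284 + 14*-22.0464 = -165.5212


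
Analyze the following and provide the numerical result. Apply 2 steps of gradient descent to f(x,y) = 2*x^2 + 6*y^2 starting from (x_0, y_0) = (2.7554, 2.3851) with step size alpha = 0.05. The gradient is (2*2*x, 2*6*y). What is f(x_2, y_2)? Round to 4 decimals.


Gradient descent on f(x,y) = 2*x^2 + 6*y^2.
Starting point: (2.7554, 2.3851), alpha = 0.05
Step 1: grad_x = 2*2*2.7554 = 11.0216, grad_y = 2*6*2.3851 = 28.6212
  x_1 = 2.7554 - 0.05*11.0216 = 2.2043
  y_1 = 2.3851 - 0.05*28.6212 = 0.954
Step 2: grad_x = 2*2*2.2043 = 8.8173, grad_y = 2*6*0.954 = 11.4485
  x_2 = 2.2043 - 0.05*8.8173 = 1.7635
  y_2 = 0.954 - 0.05*11.4485 = 0.3816
f(1.7635, 0.3816) = 2*1.7635^2 + 6*0.3816^2 = 7.0933


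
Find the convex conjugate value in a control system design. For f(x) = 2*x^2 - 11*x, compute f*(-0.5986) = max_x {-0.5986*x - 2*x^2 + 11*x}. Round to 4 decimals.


f*(y) = sup_x {y*x - a*x^2 - b*x} = sup_x {(y-b)*x - a*x^2}
FOC: (y - b) - 2a*x = 0 => x* = (y - b)/(2a)
x* = (-0.5986 + 11)/(2*2) = 2.6004
f*(-0.5986) = (y-b)^2/(4a) = (-0.5986 + 11)^2/(4*2)
= 108.1891/8 = 13.5236


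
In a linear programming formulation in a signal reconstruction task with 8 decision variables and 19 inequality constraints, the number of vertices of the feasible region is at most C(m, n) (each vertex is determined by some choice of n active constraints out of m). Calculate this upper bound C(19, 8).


Each vertex corresponds to some choice of n active constraints out of m, so the number of vertices is at most C(m, n) = m! / (n!(m-n)!).
m = 19, n = 8
Numerator: 19 * 18 * 17 * 16 * 15 * 14 * 13 * 12
Denominator: 8! = 40320
C(19, 8) = 75582


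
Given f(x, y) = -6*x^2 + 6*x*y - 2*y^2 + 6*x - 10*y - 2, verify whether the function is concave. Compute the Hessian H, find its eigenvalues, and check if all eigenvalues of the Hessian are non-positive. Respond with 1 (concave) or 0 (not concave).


The Hessian of f(x,y) = -6*x^2 + 6*x*y - 2*y^2 + 6*x - 10*y - 2 is:
H = [[-12, 6], [6, -4]]
Trace = -12 - 4 = -16
Determinant = -12*-4 - (6)^2 = 12
Discriminant = (-16)^2 - 4*12 = 208.0
Eigenvalues: lambda_1 = -15.2111, lambda_2 = -0.7889
The function is concave.

1


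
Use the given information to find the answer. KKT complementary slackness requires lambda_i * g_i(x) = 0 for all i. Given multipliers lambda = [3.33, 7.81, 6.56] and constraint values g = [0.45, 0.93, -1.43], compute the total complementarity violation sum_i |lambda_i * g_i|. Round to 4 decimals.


KKT complementary slackness check:
lambda_1 * g_1 = 3.33 * 0.45 = 1.4985
lambda_2 * g_2 = 7.81 * 0.93 = 7.2633
lambda_3 * g_3 = 6.56 * -1.43 = -9.3808
Total violation = 1.4985 + 7.2633 + 9.3808 = 18.1426


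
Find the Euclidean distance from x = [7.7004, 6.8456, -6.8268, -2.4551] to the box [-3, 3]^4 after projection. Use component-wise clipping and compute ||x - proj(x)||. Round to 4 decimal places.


Project each component onto [-3, 3].
clip(7.7004) = 3.0, clip(6.8456) = 3.0, clip(-6.8268) = -3.0, clip(-2.4551) = -2.4551
Projection = [3.0, 3.0, -3.0, -2.4551]
Squared diffs: [22.0938, 14.7886, 14.6444, 0.0]
Distance = sqrt(51.5268) = 7.1782


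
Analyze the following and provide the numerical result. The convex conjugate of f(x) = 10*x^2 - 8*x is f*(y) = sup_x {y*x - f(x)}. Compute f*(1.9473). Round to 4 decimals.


f*(y) = sup_x {y*x - a*x^2 - b*x} = sup_x {(y-b)*x - a*x^2}
FOC: (y - b) - 2a*x = 0 => x* = (y - b)/(2a)
x* = (1.9473 + 8)/(2*10) = 0.4974
f*(1.9473) = (y-b)^2/(4a) = (1.9473 + 8)^2/(4*10)
= 98.9488/40 = 2.4737


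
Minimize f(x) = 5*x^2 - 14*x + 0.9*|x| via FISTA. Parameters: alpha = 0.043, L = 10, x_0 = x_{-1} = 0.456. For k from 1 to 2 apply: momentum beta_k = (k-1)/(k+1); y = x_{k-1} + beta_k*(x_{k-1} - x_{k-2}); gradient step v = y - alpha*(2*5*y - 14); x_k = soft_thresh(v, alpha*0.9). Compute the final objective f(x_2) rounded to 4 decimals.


FISTA on f(x) = 5*x^2 - 14*x + 0.9*|x|
L = 10, alpha = 0.043
Iteration 1: beta = 0.0, y = 0.456 + 0.0*(0.456 - 0.456) = 0.456
  grad(y) = -9.44, v = y - alpha*grad = 0.8619
  prox(v) = soft_thresh(0.8619, 0.0387) = 0.8232
Iteration 2: beta = 0.3333, y = 0.8232 + 0.3333*(0.8232 - 0.456) = 0.9456
  grad(y) = -4.5437, v = y - alpha*grad = 1.141
  prox(v) = soft_thresh(1.141, 0.0387) = 1.1023
f(x_2) = 5*1.1023^2 - 14*1.1023 + 0.9*|1.1023| = -8.3648


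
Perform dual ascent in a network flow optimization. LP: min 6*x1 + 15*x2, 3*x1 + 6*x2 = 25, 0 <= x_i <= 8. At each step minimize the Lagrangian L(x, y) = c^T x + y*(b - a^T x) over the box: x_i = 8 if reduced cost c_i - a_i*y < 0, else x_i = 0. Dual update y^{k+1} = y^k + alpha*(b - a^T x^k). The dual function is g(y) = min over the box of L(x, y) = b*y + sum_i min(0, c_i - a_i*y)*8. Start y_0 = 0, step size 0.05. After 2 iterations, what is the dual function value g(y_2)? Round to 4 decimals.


Dual ascent for LP: min 6*x1 + 15*x2, 3*x1 + 6*x2 = 25, 0 <= x_i <= 8
Step 1: y^k = 0.0, reduced costs: (6.0, 15.0)
  x^k = (0.0, 0.0), subgradient = b - a^T x = 25.0
  y^{k+1} = 0.0 + 0.05*25.0 = 1.25
Step 2: y^k = 1.25, reduced costs: (2.25, 7.5)
  x^k = (0.0, 0.0), subgradient = b - a^T x = 25.0
  y^{k+1} = 1.25 + 0.05*25.0 = 2.5
Dual objective at y_2 = 2.5: reduced costs (-1.5, 0.0), box minimizer x = (8.0, 0.0)
g(y_2) = b*y + (c1 - a1*y)*x1 + (c2 - a2*y)*x2 = 25*2.5 + (-1.5)*8.0 + 0.0*0.0 = 62.5 - 12.0 + 0.0 = 50.5


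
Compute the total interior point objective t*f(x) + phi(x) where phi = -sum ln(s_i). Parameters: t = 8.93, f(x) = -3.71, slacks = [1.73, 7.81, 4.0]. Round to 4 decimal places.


Step 1: Compute log-barrier.
ln values: [0.5481, 2.0554, 1.3863]
phi = -(0.5481 + 2.0554 + 1.3863) = -3.9898
Step 2: Compute augmented objective.
t*f(x) = 8.93*-3.71 = -33.1303
Total = -33.1303 - 3.9898 = -37.1201


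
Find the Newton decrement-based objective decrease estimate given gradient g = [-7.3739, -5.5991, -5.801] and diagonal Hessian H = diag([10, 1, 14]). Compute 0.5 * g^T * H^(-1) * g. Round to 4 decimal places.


Step 1: H is diagonal, so H^(-1) * g = [-0.7374, -5.5991, -0.4144].
Step 2: g^T H^(-1) g = sum_i g_i^2 / H_ii
  = (-7.3739)^2/10 + (-5.5991)^2/1 + (-5.801)^2/14
  = 5.4374 + 31.3499 + 2.4037 = 39.191
Step 3: Objective decrease = 0.5 * g^T H^(-1) g = 19.5955


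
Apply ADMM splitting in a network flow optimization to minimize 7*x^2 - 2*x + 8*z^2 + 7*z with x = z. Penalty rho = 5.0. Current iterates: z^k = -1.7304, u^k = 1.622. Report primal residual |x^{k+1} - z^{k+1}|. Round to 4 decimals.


ADMM iteration with rho = 5.0, z^k = -1.7304, u^k = 1.622
Step 1: x-update.
Minimize 7*x^2 - 2*x + (5.0/2)*(x + 1.7304 + 1.622)^2
FOC: (2*7 + 5.0)*x = 2 + 5.0*(-1.7304 - 1.622)
x^{k+1} = -0.7769
Step 2: z-update.
Minimize 8*z^2 + 7*z + (5.0/2)*(-0.7769 - z + 1.622)^2
FOC: (2*8 + 5.0)*z = -7 + 5.0*(-0.7769 + 1.622)
z^{k+1} = -0.1321
Step 3: u-update.
u^{k+1} = 1.622 - 0.7769 + 0.1321 = 0.9772
Step 4: Primal residual = |-0.7769 + 0.1321| = 0.6448


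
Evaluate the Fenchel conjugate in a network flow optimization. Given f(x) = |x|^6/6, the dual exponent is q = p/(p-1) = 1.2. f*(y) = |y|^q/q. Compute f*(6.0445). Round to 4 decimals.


The conjugate exponent q satisfies 1/p + 1/q = 1.
p = 6, so q = 6/(6 - 1) = 1.2
|y|^q = 6.0445^1.2 = 8.6623
f*(6.0445) = 8.6623 / 1.2 = 7.2186


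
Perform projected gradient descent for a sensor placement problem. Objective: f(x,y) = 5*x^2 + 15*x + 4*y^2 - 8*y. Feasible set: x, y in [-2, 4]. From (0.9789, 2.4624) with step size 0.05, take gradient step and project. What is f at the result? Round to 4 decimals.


Step 1: Compute gradient at (0.9789, 2.4624).
grad_x = 2*5*0.9789 + 15 = 24.789
grad_y = 2*4*2.4624 - 8 = 11.6992
Step 2: Gradient step.
x_raw = 0.9789 - 0.05*24.789 = -0.2606
y_raw = 2.4624 - 0.05*11.6992 = 1.8774
Step 3: Project onto [-2, 4].
x_proj = clip(-0.2606) = -0.2606
y_proj = clip(1.8774) = 1.8774
Step 4: Evaluate f.
f(-0.2606, 1.8774) = -4.4892


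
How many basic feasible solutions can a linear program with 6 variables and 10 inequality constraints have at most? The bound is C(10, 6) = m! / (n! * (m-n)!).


Each vertex corresponds to some choice of n active constraints out of m, so the number of vertices is at most C(m, n) = m! / (n!(m-n)!).
m = 10, n = 6
Numerator: 10 * 9 * 8 * 7 * 6 * 5
Denominator: 6! = 720
C(10, 6) = 210


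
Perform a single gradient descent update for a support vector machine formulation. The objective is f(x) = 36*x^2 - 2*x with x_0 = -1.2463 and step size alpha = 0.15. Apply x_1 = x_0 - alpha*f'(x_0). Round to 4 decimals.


We compute the gradient at x_0 and apply the update.
f'(x) = 72*x - 2
f'(-1.2463) = 72*-1.2463 - 2 = -91.7336
x_1 = -1.2463 - 0.15*-91.7336 = 12.5137


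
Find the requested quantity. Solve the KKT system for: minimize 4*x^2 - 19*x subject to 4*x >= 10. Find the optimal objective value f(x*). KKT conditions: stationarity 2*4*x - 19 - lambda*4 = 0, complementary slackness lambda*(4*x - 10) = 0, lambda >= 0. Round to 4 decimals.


Step 1: Try lambda = 0 (constraint inactive).
x_unc = 19/(2*4) = 2.375
Check: 4*2.375 = 9.5 < 10 -- violated!
Step 2: Constraint must be active: 4*x = 10
x* = 10/4 = 2.5
lambda = (2*4*2.5 - 19)/4 = 0.25
Step 3: Compute optimal value.
f(x*) = 4*2.5^2 - 19*2.5 = -22.5
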